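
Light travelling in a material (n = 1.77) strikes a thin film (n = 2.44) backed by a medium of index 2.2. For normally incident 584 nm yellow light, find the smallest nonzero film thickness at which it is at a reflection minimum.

120 nm

Top surface (1.77 → 2.44): reflection off a higher-index medium gives a half-wave phase shift.
At the lower boundary (n = 2.44 to n = 2.2) the reflected ray undergoes no phase shift.
The two reflections differ by half a wavelength.
For minimum reflection here: 2 n t = m λ.
Minimum nonzero at m = 1: t = λ / (2 n) = 584 / (2 × 2.44) = 120 nm.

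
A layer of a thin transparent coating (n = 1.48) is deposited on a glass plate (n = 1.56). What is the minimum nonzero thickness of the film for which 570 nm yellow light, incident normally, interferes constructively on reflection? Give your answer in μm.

At the upper boundary (n = 1.0 to n = 1.48) the reflected ray undergoes a half-wave phase shift.
Bottom surface (1.48 → 1.56): reflection off a higher-index medium gives a half-wave phase shift.
Zero or two π shifts → no net half-wave offset.
For strong reflection here: 2 n t = m λ.
Minimum nonzero at m = 1: t = λ / (2 n) = 570 / (2 × 1.48) = 193 nm.

0.193 μm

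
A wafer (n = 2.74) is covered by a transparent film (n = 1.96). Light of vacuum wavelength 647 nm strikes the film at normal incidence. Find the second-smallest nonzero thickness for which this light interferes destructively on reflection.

248 nm

Ray reflecting at the top interface goes from n = 1.0 toward n = 1.96: a half-wave phase shift.
Bottom surface (1.96 → 2.74): reflection off a higher-index medium gives a half-wave phase shift.
Net: no relative phase inversion (both shifts match).
For minimum reflection here: 2 n t = (m + ½) λ.
The second-smallest nonzero thickness corresponds to m = 1: t = (m + ½) λ / (2 n) = 1.50 × 647 / (2 × 1.96) = 248 nm.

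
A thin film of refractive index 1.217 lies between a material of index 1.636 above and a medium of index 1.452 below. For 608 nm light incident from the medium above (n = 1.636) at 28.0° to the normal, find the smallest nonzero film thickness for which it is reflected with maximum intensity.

161 nm

Ray reflecting at the top interface goes from n = 1.636 toward n = 1.217: no phase shift.
Ray reflecting at the bottom interface goes from n = 1.217 toward n = 1.452: a half-wave phase shift.
The two reflections differ by half a wavelength.
So the condition for constructive reflection is 2 n t cos θ_r = (m + ½) λ.
Snell's law: 1.636 sin 28.0° = 1.217 sin θ_r → sin θ_r = 0.631, cos θ_r = 0.776.
Minimum at m = 0: t = λ / (4 n cos θ_r) = 608 / (4 × 1.217 × 0.776) = 161 nm.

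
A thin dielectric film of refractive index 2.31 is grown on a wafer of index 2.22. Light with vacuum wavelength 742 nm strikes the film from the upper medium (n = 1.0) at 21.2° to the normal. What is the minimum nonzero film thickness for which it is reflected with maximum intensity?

At the upper boundary (n = 1.0 to n = 2.31) the reflected ray undergoes a half-wave phase shift.
Ray reflecting at the bottom interface goes from n = 2.31 toward n = 2.22: no phase shift.
Exactly one π shift → a net half-wave offset.
For bright reflection here: 2 n t cos θ_r = (m + ½) λ.
Snell's law: 1.0 sin 21.2° = 2.31 sin θ_r → sin θ_r = 0.157, cos θ_r = 0.988.
Minimum at m = 0: t = λ / (4 n cos θ_r) = 742 / (4 × 2.31 × 0.988) = 81.3 nm.

81.3 nm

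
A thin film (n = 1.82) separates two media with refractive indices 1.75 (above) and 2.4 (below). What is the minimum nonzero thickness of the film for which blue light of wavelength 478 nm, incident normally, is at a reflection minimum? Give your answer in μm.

0.0657 μm

Top surface (1.75 → 1.82): reflection off a higher-index medium gives a half-wave phase shift.
Bottom surface (1.82 → 2.4): reflection off a higher-index medium gives a half-wave phase shift.
Net: no relative phase inversion (both shifts match).
For dark reflection here: 2 n t = (m + ½) λ.
Minimum at m = 0: t = λ / (4 n) = 478 / (4 × 1.82) = 65.7 nm.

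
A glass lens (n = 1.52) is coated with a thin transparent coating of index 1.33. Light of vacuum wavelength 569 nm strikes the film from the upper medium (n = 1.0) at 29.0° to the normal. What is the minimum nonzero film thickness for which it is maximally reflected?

230 nm

Ray reflecting at the top interface goes from n = 1.0 toward n = 1.33: a half-wave phase shift.
Ray reflecting at the bottom interface goes from n = 1.33 toward n = 1.52: a half-wave phase shift.
The two reflections carry the same phase change, so no net offset.
With no net inversion, constructive interference in reflection requires 2 n t cos θ_r = m λ.
Snell's law: 1.0 sin 29.0° = 1.33 sin θ_r → sin θ_r = 0.365, cos θ_r = 0.931.
Minimum nonzero at m = 1: t = λ / (2 n cos θ_r) = 569 / (2 × 1.33 × 0.931) = 230 nm.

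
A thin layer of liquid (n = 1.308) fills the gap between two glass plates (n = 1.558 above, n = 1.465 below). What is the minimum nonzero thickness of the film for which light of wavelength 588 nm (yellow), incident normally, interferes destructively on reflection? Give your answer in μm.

Top surface (1.558 → 1.308): reflection off a lower-index medium gives no phase shift.
Bottom surface (1.308 → 1.465): reflection off a higher-index medium gives a half-wave phase shift.
Exactly one π shift → a net half-wave offset.
With one net inversion, destructive interference in reflection requires 2 n t = m λ.
Minimum nonzero at m = 1: t = λ / (2 n) = 588 / (2 × 1.308) = 225 nm.

0.225 μm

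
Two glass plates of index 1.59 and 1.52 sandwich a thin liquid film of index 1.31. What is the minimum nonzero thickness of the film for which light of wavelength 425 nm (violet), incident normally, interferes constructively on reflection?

81.1 nm

Ray reflecting at the top interface goes from n = 1.59 toward n = 1.31: no phase shift.
At the lower boundary (n = 1.31 to n = 1.52) the reflected ray undergoes a half-wave phase shift.
Net: one phase inversion between the two reflected rays.
For maximum reflection here: 2 n t = (m + ½) λ.
Minimum at m = 0: t = λ / (4 n) = 425 / (4 × 1.31) = 81.1 nm.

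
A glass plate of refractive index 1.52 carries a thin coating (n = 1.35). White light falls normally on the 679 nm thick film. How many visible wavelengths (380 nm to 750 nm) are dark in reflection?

3

Top surface (1.0 → 1.35): reflection off a higher-index medium gives a half-wave phase shift.
At the lower boundary (n = 1.35 to n = 1.52) the reflected ray undergoes a half-wave phase shift.
Zero or two π shifts → no net half-wave offset.
For minimum reflection here: 2 n t = (m + ½) λ.
λ = 2 n t / (m + ½) = 1833 / (m + ½) nm.
m=1: 1222 nm (IR); m=2: 733 nm (visible); m=3: 524 nm (visible); m=4: 407 nm (visible); m=5: 333 nm (UV).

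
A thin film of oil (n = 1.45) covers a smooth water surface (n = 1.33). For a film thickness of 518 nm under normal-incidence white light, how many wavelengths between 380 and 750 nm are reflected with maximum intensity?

2

Ray reflecting at the top interface goes from n = 1.0 toward n = 1.45: a half-wave phase shift.
Bottom surface (1.45 → 1.33): reflection off a lower-index medium gives no phase shift.
Exactly one π shift → a net half-wave offset.
So the condition for constructive reflection is 2 n t = (m + ½) λ.
λ = 2 n t / (m + ½) = 1502 / (m + ½) nm.
m=1: 1001 nm (IR); m=2: 601 nm (visible); m=3: 429 nm (visible); m=4: 334 nm (UV).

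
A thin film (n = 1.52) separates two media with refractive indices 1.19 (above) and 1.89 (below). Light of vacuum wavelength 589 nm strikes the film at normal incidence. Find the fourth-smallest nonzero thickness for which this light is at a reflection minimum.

At the upper boundary (n = 1.19 to n = 1.52) the reflected ray undergoes a half-wave phase shift.
At the lower boundary (n = 1.52 to n = 1.89) the reflected ray undergoes a half-wave phase shift.
Zero or two π shifts → no net half-wave offset.
For minimum reflection here: 2 n t = (m + ½) λ.
The fourth-smallest nonzero thickness corresponds to m = 3: t = (m + ½) λ / (2 n) = 3.50 × 589 / (2 × 1.52) = 678 nm.

678 nm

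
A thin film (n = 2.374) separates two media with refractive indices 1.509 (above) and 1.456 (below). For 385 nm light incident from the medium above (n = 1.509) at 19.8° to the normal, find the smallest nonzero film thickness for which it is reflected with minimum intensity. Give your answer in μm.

Top surface (1.509 → 2.374): reflection off a higher-index medium gives a half-wave phase shift.
Bottom surface (2.374 → 1.456): reflection off a lower-index medium gives no phase shift.
Exactly one π shift → a net half-wave offset.
So the condition for destructive reflection is 2 n t cos θ_r = m λ.
Snell's law: 1.509 sin 19.8° = 2.374 sin θ_r → sin θ_r = 0.215, cos θ_r = 0.977.
Minimum nonzero at m = 1: t = λ / (2 n cos θ_r) = 385 / (2 × 2.374 × 0.977) = 83.0 nm.

0.0830 μm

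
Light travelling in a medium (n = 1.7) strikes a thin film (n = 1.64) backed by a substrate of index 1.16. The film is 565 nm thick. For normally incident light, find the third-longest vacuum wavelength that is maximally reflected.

Top surface (1.7 → 1.64): reflection off a lower-index medium gives no phase shift.
Ray reflecting at the bottom interface goes from n = 1.64 toward n = 1.16: no phase shift.
Zero or two π shifts → no net half-wave offset.
For bright reflection here: 2 n t = m λ.
λ = 2 n t / m. The third-longest wavelength is m = 3: λ = 2 × 1.64 × 565 / 3.00 = 618 nm.

618 nm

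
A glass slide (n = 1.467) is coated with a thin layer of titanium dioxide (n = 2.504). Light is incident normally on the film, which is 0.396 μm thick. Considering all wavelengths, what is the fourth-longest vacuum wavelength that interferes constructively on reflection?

Ray reflecting at the top interface goes from n = 1.0 toward n = 2.504: a half-wave phase shift.
Ray reflecting at the bottom interface goes from n = 2.504 toward n = 1.467: no phase shift.
Net: one phase inversion between the two reflected rays.
So the condition for constructive reflection is 2 n t = (m + ½) λ.
λ = 2 n t / (m + ½). The fourth-longest wavelength is m = 3: λ = 2 × 2.504 × 396 / 3.50 = 567 nm.

567 nm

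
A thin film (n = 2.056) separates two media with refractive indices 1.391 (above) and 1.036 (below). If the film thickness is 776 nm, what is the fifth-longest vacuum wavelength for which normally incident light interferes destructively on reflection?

Ray reflecting at the top interface goes from n = 1.391 toward n = 2.056: a half-wave phase shift.
Bottom surface (2.056 → 1.036): reflection off a lower-index medium gives no phase shift.
The two reflections differ by half a wavelength.
With one net inversion, destructive interference in reflection requires 2 n t = m λ.
λ = 2 n t / m. The fifth-longest wavelength is m = 5: λ = 2 × 2.056 × 776 / 5.00 = 638 nm.

638 nm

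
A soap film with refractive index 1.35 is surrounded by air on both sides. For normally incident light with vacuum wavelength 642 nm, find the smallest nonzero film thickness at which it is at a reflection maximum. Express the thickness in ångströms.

Ray reflecting at the top interface goes from n = 1.0 toward n = 1.35: a half-wave phase shift.
Bottom surface (1.35 → 1.0): reflection off a lower-index medium gives no phase shift.
The two reflections differ by half a wavelength.
For maximum reflection here: 2 n t = (m + ½) λ.
Minimum at m = 0: t = λ / (4 n) = 642 / (4 × 1.35) = 119 nm.

1189 Å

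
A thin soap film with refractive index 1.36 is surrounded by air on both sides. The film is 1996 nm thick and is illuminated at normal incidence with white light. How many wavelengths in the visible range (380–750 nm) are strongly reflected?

At the upper boundary (n = 1.0 to n = 1.36) the reflected ray undergoes a half-wave phase shift.
Bottom surface (1.36 → 1.0): reflection off a lower-index medium gives no phase shift.
Exactly one π shift → a net half-wave offset.
So the condition for constructive reflection is 2 n t = (m + ½) λ.
λ = 2 n t / (m + ½) = 5429 / (m + ½) nm.
m=6: 835 nm (IR); m=7: 724 nm (visible); m=8: 639 nm (visible); m=9: 571 nm (visible); m=10: 517 nm (visible); m=11: 472 nm (visible); m=12: 434 nm (visible); m=13: 402 nm (visible); m=14: 374 nm (UV).

7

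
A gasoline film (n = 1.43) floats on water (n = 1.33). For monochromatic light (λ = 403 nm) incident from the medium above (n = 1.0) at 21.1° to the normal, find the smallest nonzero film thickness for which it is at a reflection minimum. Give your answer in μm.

0.146 μm

Ray reflecting at the top interface goes from n = 1.0 toward n = 1.43: a half-wave phase shift.
At the lower boundary (n = 1.43 to n = 1.33) the reflected ray undergoes no phase shift.
Net: one phase inversion between the two reflected rays.
So the condition for destructive reflection is 2 n t cos θ_r = m λ.
Snell's law: 1.0 sin 21.1° = 1.43 sin θ_r → sin θ_r = 0.252, cos θ_r = 0.968.
Minimum nonzero at m = 1: t = λ / (2 n cos θ_r) = 403 / (2 × 1.43 × 0.968) = 146 nm.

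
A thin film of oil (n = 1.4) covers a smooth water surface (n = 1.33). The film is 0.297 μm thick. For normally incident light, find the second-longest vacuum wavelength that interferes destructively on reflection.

416 nm

Top surface (1.0 → 1.4): reflection off a higher-index medium gives a half-wave phase shift.
At the lower boundary (n = 1.4 to n = 1.33) the reflected ray undergoes no phase shift.
Exactly one π shift → a net half-wave offset.
For weak reflection here: 2 n t = m λ.
λ = 2 n t / m. The second-longest wavelength is m = 2: λ = 2 × 1.4 × 297 / 2.00 = 416 nm.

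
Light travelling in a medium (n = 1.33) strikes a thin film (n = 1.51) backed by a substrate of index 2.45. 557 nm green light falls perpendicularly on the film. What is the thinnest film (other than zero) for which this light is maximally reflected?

184 nm

Top surface (1.33 → 1.51): reflection off a higher-index medium gives a half-wave phase shift.
At the lower boundary (n = 1.51 to n = 2.45) the reflected ray undergoes a half-wave phase shift.
Zero or two π shifts → no net half-wave offset.
For strong reflection here: 2 n t = m λ.
Minimum nonzero at m = 1: t = λ / (2 n) = 557 / (2 × 1.51) = 184 nm.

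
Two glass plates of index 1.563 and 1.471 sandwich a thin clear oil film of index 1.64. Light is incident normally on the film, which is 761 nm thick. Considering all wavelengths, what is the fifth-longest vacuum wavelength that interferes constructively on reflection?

555 nm

Top surface (1.563 → 1.64): reflection off a higher-index medium gives a half-wave phase shift.
Bottom surface (1.64 → 1.471): reflection off a lower-index medium gives no phase shift.
The two reflections differ by half a wavelength.
So the condition for constructive reflection is 2 n t = (m + ½) λ.
λ = 2 n t / (m + ½). The fifth-longest wavelength is m = 4: λ = 2 × 1.64 × 761 / 4.50 = 555 nm.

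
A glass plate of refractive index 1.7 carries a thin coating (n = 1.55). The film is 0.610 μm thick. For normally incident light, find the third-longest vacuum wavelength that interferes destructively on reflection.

756 nm

Ray reflecting at the top interface goes from n = 1.0 toward n = 1.55: a half-wave phase shift.
Bottom surface (1.55 → 1.7): reflection off a higher-index medium gives a half-wave phase shift.
Zero or two π shifts → no net half-wave offset.
So the condition for destructive reflection is 2 n t = (m + ½) λ.
λ = 2 n t / (m + ½). The third-longest wavelength is m = 2: λ = 2 × 1.55 × 610 / 2.50 = 756 nm.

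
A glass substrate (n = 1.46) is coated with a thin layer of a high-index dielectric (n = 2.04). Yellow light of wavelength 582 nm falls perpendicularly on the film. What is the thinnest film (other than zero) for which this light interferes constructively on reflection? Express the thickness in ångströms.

713 Å

Ray reflecting at the top interface goes from n = 1.0 toward n = 2.04: a half-wave phase shift.
Bottom surface (2.04 → 1.46): reflection off a lower-index medium gives no phase shift.
Exactly one π shift → a net half-wave offset.
For maximum reflection here: 2 n t = (m + ½) λ.
Minimum at m = 0: t = λ / (4 n) = 582 / (4 × 2.04) = 71.3 nm.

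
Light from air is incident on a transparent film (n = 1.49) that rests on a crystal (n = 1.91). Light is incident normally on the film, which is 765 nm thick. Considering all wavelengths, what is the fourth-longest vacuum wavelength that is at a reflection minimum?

Ray reflecting at the top interface goes from n = 1.0 toward n = 1.49: a half-wave phase shift.
Bottom surface (1.49 → 1.91): reflection off a higher-index medium gives a half-wave phase shift.
The two reflections carry the same phase change, so no net offset.
With no net inversion, destructive interference in reflection requires 2 n t = (m + ½) λ.
λ = 2 n t / (m + ½). The fourth-longest wavelength is m = 3: λ = 2 × 1.49 × 765 / 3.50 = 651 nm.

651 nm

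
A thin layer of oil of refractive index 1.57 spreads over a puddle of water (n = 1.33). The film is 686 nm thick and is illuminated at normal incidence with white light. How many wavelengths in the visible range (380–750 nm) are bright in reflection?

3

Ray reflecting at the top interface goes from n = 1.0 toward n = 1.57: a half-wave phase shift.
Ray reflecting at the bottom interface goes from n = 1.57 toward n = 1.33: no phase shift.
Net: one phase inversion between the two reflected rays.
With one net inversion, constructive interference in reflection requires 2 n t = (m + ½) λ.
λ = 2 n t / (m + ½) = 2154 / (m + ½) nm.
m=2: 862 nm (IR); m=3: 615 nm (visible); m=4: 479 nm (visible); m=5: 392 nm (visible); m=6: 331 nm (UV).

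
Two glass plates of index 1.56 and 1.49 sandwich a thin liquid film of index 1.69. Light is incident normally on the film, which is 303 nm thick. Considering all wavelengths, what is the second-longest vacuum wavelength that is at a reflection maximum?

At the upper boundary (n = 1.56 to n = 1.69) the reflected ray undergoes a half-wave phase shift.
Ray reflecting at the bottom interface goes from n = 1.69 toward n = 1.49: no phase shift.
Exactly one π shift → a net half-wave offset.
For maximum reflection here: 2 n t = (m + ½) λ.
λ = 2 n t / (m + ½). The second-longest wavelength is m = 1: λ = 2 × 1.69 × 303 / 1.50 = 683 nm.

683 nm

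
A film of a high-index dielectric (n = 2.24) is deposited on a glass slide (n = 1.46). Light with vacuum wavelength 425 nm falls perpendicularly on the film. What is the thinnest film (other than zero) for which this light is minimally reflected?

94.9 nm

Ray reflecting at the top interface goes from n = 1.0 toward n = 2.24: a half-wave phase shift.
At the lower boundary (n = 2.24 to n = 1.46) the reflected ray undergoes no phase shift.
Exactly one π shift → a net half-wave offset.
For dark reflection here: 2 n t = m λ.
Minimum nonzero at m = 1: t = λ / (2 n) = 425 / (2 × 2.24) = 94.9 nm.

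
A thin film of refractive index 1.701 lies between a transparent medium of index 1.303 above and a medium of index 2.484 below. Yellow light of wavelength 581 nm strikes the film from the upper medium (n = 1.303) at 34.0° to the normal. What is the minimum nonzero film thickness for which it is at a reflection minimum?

Top surface (1.303 → 1.701): reflection off a higher-index medium gives a half-wave phase shift.
At the lower boundary (n = 1.701 to n = 2.484) the reflected ray undergoes a half-wave phase shift.
Zero or two π shifts → no net half-wave offset.
So the condition for destructive reflection is 2 n t cos θ_r = (m + ½) λ.
Snell's law: 1.303 sin 34.0° = 1.701 sin θ_r → sin θ_r = 0.428, cos θ_r = 0.904.
Minimum at m = 0: t = λ / (4 n cos θ_r) = 581 / (4 × 1.701 × 0.904) = 94.5 nm.

94.5 nm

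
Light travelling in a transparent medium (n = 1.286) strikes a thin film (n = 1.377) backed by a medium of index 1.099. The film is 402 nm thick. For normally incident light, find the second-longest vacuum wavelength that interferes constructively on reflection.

738 nm

Ray reflecting at the top interface goes from n = 1.286 toward n = 1.377: a half-wave phase shift.
Ray reflecting at the bottom interface goes from n = 1.377 toward n = 1.099: no phase shift.
Exactly one π shift → a net half-wave offset.
For strong reflection here: 2 n t = (m + ½) λ.
λ = 2 n t / (m + ½). The second-longest wavelength is m = 1: λ = 2 × 1.377 × 402 / 1.50 = 738 nm.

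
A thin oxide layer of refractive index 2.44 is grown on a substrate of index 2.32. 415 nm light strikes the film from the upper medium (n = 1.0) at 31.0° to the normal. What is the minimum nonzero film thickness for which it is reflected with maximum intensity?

43.5 nm

Ray reflecting at the top interface goes from n = 1.0 toward n = 2.44: a half-wave phase shift.
Ray reflecting at the bottom interface goes from n = 2.44 toward n = 2.32: no phase shift.
Exactly one π shift → a net half-wave offset.
For maximum reflection here: 2 n t cos θ_r = (m + ½) λ.
Snell's law: 1.0 sin 31.0° = 2.44 sin θ_r → sin θ_r = 0.211, cos θ_r = 0.977.
Minimum at m = 0: t = λ / (4 n cos θ_r) = 415 / (4 × 2.44 × 0.977) = 43.5 nm.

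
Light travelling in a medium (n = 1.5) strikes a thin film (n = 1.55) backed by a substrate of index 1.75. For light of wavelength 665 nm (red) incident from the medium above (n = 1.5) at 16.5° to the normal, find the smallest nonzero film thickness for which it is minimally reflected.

112 nm

Top surface (1.5 → 1.55): reflection off a higher-index medium gives a half-wave phase shift.
At the lower boundary (n = 1.55 to n = 1.75) the reflected ray undergoes a half-wave phase shift.
Zero or two π shifts → no net half-wave offset.
So the condition for destructive reflection is 2 n t cos θ_r = (m + ½) λ.
Snell's law: 1.5 sin 16.5° = 1.55 sin θ_r → sin θ_r = 0.275, cos θ_r = 0.961.
Minimum at m = 0: t = λ / (4 n cos θ_r) = 665 / (4 × 1.55 × 0.961) = 112 nm.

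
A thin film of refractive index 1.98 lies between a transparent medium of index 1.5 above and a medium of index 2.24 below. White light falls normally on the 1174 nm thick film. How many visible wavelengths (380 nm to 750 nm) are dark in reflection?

6

Ray reflecting at the top interface goes from n = 1.5 toward n = 1.98: a half-wave phase shift.
Ray reflecting at the bottom interface goes from n = 1.98 toward n = 2.24: a half-wave phase shift.
Zero or two π shifts → no net half-wave offset.
So the condition for destructive reflection is 2 n t = (m + ½) λ.
λ = 2 n t / (m + ½) = 4649 / (m + ½) nm.
m=5: 845 nm (IR); m=6: 715 nm (visible); m=7: 620 nm (visible); m=8: 547 nm (visible); m=9: 489 nm (visible); m=10: 443 nm (visible); m=11: 404 nm (visible); m=12: 372 nm (UV).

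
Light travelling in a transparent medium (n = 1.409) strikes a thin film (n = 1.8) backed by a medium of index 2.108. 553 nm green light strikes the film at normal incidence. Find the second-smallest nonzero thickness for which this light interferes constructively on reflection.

At the upper boundary (n = 1.409 to n = 1.8) the reflected ray undergoes a half-wave phase shift.
Ray reflecting at the bottom interface goes from n = 1.8 toward n = 2.108: a half-wave phase shift.
Net: no relative phase inversion (both shifts match).
So the condition for constructive reflection is 2 n t = m λ.
The second-smallest nonzero thickness corresponds to m = 2: t = m λ / (2 n) = 2.00 × 553 / (2 × 1.8) = 307 nm.

307 nm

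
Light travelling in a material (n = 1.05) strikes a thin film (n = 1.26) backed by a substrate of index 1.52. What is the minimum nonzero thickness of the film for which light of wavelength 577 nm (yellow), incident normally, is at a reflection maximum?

229 nm

Ray reflecting at the top interface goes from n = 1.05 toward n = 1.26: a half-wave phase shift.
Bottom surface (1.26 → 1.52): reflection off a higher-index medium gives a half-wave phase shift.
The two reflections carry the same phase change, so no net offset.
So the condition for constructive reflection is 2 n t = m λ.
Minimum nonzero at m = 1: t = λ / (2 n) = 577 / (2 × 1.26) = 229 nm.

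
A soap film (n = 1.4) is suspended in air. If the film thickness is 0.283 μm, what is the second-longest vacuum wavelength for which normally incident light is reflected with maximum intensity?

At the upper boundary (n = 1.0 to n = 1.4) the reflected ray undergoes a half-wave phase shift.
At the lower boundary (n = 1.4 to n = 1.0) the reflected ray undergoes no phase shift.
The two reflections differ by half a wavelength.
For strong reflection here: 2 n t = (m + ½) λ.
λ = 2 n t / (m + ½). The second-longest wavelength is m = 1: λ = 2 × 1.4 × 283 / 1.50 = 528 nm.

528 nm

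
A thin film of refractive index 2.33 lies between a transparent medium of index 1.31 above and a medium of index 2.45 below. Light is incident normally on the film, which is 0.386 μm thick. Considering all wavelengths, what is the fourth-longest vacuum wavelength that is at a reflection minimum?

514 nm

At the upper boundary (n = 1.31 to n = 2.33) the reflected ray undergoes a half-wave phase shift.
Ray reflecting at the bottom interface goes from n = 2.33 toward n = 2.45: a half-wave phase shift.
Net: no relative phase inversion (both shifts match).
With no net inversion, destructive interference in reflection requires 2 n t = (m + ½) λ.
λ = 2 n t / (m + ½). The fourth-longest wavelength is m = 3: λ = 2 × 2.33 × 386 / 3.50 = 514 nm.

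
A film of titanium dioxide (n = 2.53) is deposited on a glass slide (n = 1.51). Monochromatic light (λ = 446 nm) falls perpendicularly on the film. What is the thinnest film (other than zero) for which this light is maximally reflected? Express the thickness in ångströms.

441 Å

Ray reflecting at the top interface goes from n = 1.0 toward n = 2.53: a half-wave phase shift.
Ray reflecting at the bottom interface goes from n = 2.53 toward n = 1.51: no phase shift.
Exactly one π shift → a net half-wave offset.
So the condition for constructive reflection is 2 n t = (m + ½) λ.
Minimum at m = 0: t = λ / (4 n) = 446 / (4 × 2.53) = 44.1 nm.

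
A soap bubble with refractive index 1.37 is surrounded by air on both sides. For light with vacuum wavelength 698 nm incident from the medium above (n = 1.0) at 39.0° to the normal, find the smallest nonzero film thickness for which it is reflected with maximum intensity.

143 nm

At the upper boundary (n = 1.0 to n = 1.37) the reflected ray undergoes a half-wave phase shift.
Ray reflecting at the bottom interface goes from n = 1.37 toward n = 1.0: no phase shift.
The two reflections differ by half a wavelength.
With one net inversion, constructive interference in reflection requires 2 n t cos θ_r = (m + ½) λ.
Snell's law: 1.0 sin 39.0° = 1.37 sin θ_r → sin θ_r = 0.459, cos θ_r = 0.888.
Minimum at m = 0: t = λ / (4 n cos θ_r) = 698 / (4 × 1.37 × 0.888) = 143 nm.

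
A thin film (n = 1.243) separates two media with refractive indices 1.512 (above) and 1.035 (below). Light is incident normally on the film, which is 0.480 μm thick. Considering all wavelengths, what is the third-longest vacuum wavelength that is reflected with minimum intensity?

477 nm

Top surface (1.512 → 1.243): reflection off a lower-index medium gives no phase shift.
At the lower boundary (n = 1.243 to n = 1.035) the reflected ray undergoes no phase shift.
The two reflections carry the same phase change, so no net offset.
So the condition for destructive reflection is 2 n t = (m + ½) λ.
λ = 2 n t / (m + ½). The third-longest wavelength is m = 2: λ = 2 × 1.243 × 480 / 2.50 = 477 nm.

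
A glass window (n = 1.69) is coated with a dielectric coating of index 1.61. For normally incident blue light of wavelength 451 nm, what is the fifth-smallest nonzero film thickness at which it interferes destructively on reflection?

630 nm

Top surface (1.0 → 1.61): reflection off a higher-index medium gives a half-wave phase shift.
At the lower boundary (n = 1.61 to n = 1.69) the reflected ray undergoes a half-wave phase shift.
The two reflections carry the same phase change, so no net offset.
So the condition for destructive reflection is 2 n t = (m + ½) λ.
The fifth-smallest nonzero thickness corresponds to m = 4: t = (m + ½) λ / (2 n) = 4.50 × 451 / (2 × 1.61) = 630 nm.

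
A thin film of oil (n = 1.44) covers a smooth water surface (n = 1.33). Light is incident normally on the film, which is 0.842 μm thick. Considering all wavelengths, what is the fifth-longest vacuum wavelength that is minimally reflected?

485 nm

At the upper boundary (n = 1.0 to n = 1.44) the reflected ray undergoes a half-wave phase shift.
Ray reflecting at the bottom interface goes from n = 1.44 toward n = 1.33: no phase shift.
Exactly one π shift → a net half-wave offset.
With one net inversion, destructive interference in reflection requires 2 n t = m λ.
λ = 2 n t / m. The fifth-longest wavelength is m = 5: λ = 2 × 1.44 × 842 / 5.00 = 485 nm.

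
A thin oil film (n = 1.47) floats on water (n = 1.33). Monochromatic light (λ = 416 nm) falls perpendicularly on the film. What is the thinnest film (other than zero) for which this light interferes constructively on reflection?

70.7 nm

Top surface (1.0 → 1.47): reflection off a higher-index medium gives a half-wave phase shift.
Bottom surface (1.47 → 1.33): reflection off a lower-index medium gives no phase shift.
Exactly one π shift → a net half-wave offset.
With one net inversion, constructive interference in reflection requires 2 n t = (m + ½) λ.
Minimum at m = 0: t = λ / (4 n) = 416 / (4 × 1.47) = 70.7 nm.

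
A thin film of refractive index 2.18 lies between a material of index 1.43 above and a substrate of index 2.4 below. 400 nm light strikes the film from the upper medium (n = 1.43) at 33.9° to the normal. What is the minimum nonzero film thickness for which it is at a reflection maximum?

At the upper boundary (n = 1.43 to n = 2.18) the reflected ray undergoes a half-wave phase shift.
Ray reflecting at the bottom interface goes from n = 2.18 toward n = 2.4: a half-wave phase shift.
Net: no relative phase inversion (both shifts match).
For maximum reflection here: 2 n t cos θ_r = m λ.
Snell's law: 1.43 sin 33.9° = 2.18 sin θ_r → sin θ_r = 0.366, cos θ_r = 0.931.
Minimum nonzero at m = 1: t = λ / (2 n cos θ_r) = 400 / (2 × 2.18 × 0.931) = 98.6 nm.

98.6 nm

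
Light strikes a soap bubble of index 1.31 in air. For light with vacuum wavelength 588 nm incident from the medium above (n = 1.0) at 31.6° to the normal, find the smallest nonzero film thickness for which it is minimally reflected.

Ray reflecting at the top interface goes from n = 1.0 toward n = 1.31: a half-wave phase shift.
At the lower boundary (n = 1.31 to n = 1.0) the reflected ray undergoes no phase shift.
The two reflections differ by half a wavelength.
So the condition for destructive reflection is 2 n t cos θ_r = m λ.
Snell's law: 1.0 sin 31.6° = 1.31 sin θ_r → sin θ_r = 0.400, cos θ_r = 0.917.
Minimum nonzero at m = 1: t = λ / (2 n cos θ_r) = 588 / (2 × 1.31 × 0.917) = 245 nm.

245 nm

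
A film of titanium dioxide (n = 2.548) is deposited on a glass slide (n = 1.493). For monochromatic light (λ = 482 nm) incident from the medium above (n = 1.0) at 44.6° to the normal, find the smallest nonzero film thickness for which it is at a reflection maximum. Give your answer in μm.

At the upper boundary (n = 1.0 to n = 2.548) the reflected ray undergoes a half-wave phase shift.
At the lower boundary (n = 2.548 to n = 1.493) the reflected ray undergoes no phase shift.
Net: one phase inversion between the two reflected rays.
So the condition for constructive reflection is 2 n t cos θ_r = (m + ½) λ.
Snell's law: 1.0 sin 44.6° = 2.548 sin θ_r → sin θ_r = 0.276, cos θ_r = 0.961.
Minimum at m = 0: t = λ / (4 n cos θ_r) = 482 / (4 × 2.548 × 0.961) = 49.2 nm.

0.0492 μm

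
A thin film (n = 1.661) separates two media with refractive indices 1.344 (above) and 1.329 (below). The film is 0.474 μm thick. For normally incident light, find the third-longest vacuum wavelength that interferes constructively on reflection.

630 nm

Top surface (1.344 → 1.661): reflection off a higher-index medium gives a half-wave phase shift.
Ray reflecting at the bottom interface goes from n = 1.661 toward n = 1.329: no phase shift.
Net: one phase inversion between the two reflected rays.
With one net inversion, constructive interference in reflection requires 2 n t = (m + ½) λ.
λ = 2 n t / (m + ½). The third-longest wavelength is m = 2: λ = 2 × 1.661 × 474 / 2.50 = 630 nm.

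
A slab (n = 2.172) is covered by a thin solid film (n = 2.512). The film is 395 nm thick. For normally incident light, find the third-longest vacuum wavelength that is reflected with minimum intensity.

Ray reflecting at the top interface goes from n = 1.0 toward n = 2.512: a half-wave phase shift.
Bottom surface (2.512 → 2.172): reflection off a lower-index medium gives no phase shift.
The two reflections differ by half a wavelength.
For weak reflection here: 2 n t = m λ.
λ = 2 n t / m. The third-longest wavelength is m = 3: λ = 2 × 2.512 × 395 / 3.00 = 661 nm.

661 nm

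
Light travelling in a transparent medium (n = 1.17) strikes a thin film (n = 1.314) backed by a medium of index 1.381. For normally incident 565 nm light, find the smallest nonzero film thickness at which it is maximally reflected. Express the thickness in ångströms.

2150 Å

Top surface (1.17 → 1.314): reflection off a higher-index medium gives a half-wave phase shift.
At the lower boundary (n = 1.314 to n = 1.381) the reflected ray undergoes a half-wave phase shift.
Net: no relative phase inversion (both shifts match).
So the condition for constructive reflection is 2 n t = m λ.
Minimum nonzero at m = 1: t = λ / (2 n) = 565 / (2 × 1.314) = 215 nm.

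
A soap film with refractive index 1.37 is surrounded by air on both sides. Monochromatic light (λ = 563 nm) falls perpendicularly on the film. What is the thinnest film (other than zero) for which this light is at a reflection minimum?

Ray reflecting at the top interface goes from n = 1.0 toward n = 1.37: a half-wave phase shift.
Bottom surface (1.37 → 1.0): reflection off a lower-index medium gives no phase shift.
Net: one phase inversion between the two reflected rays.
For weak reflection here: 2 n t = m λ.
Minimum nonzero at m = 1: t = λ / (2 n) = 563 / (2 × 1.37) = 205 nm.

205 nm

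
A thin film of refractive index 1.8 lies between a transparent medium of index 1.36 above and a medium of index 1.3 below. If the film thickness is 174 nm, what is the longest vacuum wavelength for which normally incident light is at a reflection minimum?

Ray reflecting at the top interface goes from n = 1.36 toward n = 1.8: a half-wave phase shift.
Bottom surface (1.8 → 1.3): reflection off a lower-index medium gives no phase shift.
The two reflections differ by half a wavelength.
So the condition for destructive reflection is 2 n t = m λ.
λ = 2 n t / m. The longest wavelength is m = 1: λ = 2 × 1.8 × 174 / 1.00 = 626 nm.

626 nm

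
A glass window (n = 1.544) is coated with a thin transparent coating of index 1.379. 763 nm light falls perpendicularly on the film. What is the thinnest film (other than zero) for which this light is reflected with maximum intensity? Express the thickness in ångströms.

At the upper boundary (n = 1.0 to n = 1.379) the reflected ray undergoes a half-wave phase shift.
Bottom surface (1.379 → 1.544): reflection off a higher-index medium gives a half-wave phase shift.
The two reflections carry the same phase change, so no net offset.
With no net inversion, constructive interference in reflection requires 2 n t = m λ.
Minimum nonzero at m = 1: t = λ / (2 n) = 763 / (2 × 1.379) = 277 nm.

2766 Å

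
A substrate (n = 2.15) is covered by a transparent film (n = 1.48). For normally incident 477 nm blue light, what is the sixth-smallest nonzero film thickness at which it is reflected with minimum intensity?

886 nm

Ray reflecting at the top interface goes from n = 1.0 toward n = 1.48: a half-wave phase shift.
At the lower boundary (n = 1.48 to n = 2.15) the reflected ray undergoes a half-wave phase shift.
Net: no relative phase inversion (both shifts match).
With no net inversion, destructive interference in reflection requires 2 n t = (m + ½) λ.
The sixth-smallest nonzero thickness corresponds to m = 5: t = (m + ½) λ / (2 n) = 5.50 × 477 / (2 × 1.48) = 886 nm.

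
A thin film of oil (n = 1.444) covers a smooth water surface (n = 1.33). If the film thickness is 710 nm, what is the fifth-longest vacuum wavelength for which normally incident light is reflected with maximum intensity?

456 nm

Top surface (1.0 → 1.444): reflection off a higher-index medium gives a half-wave phase shift.
At the lower boundary (n = 1.444 to n = 1.33) the reflected ray undergoes no phase shift.
Exactly one π shift → a net half-wave offset.
With one net inversion, constructive interference in reflection requires 2 n t = (m + ½) λ.
λ = 2 n t / (m + ½). The fifth-longest wavelength is m = 4: λ = 2 × 1.444 × 710 / 4.50 = 456 nm.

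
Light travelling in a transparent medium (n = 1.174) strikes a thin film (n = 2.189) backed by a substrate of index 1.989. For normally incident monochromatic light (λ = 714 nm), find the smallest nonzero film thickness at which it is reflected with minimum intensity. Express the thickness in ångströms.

At the upper boundary (n = 1.174 to n = 2.189) the reflected ray undergoes a half-wave phase shift.
Bottom surface (2.189 → 1.989): reflection off a lower-index medium gives no phase shift.
The two reflections differ by half a wavelength.
With one net inversion, destructive interference in reflection requires 2 n t = m λ.
Minimum nonzero at m = 1: t = λ / (2 n) = 714 / (2 × 2.189) = 163 nm.

1631 Å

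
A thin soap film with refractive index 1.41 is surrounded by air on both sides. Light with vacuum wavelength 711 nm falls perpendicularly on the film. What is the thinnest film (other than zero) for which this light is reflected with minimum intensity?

Top surface (1.0 → 1.41): reflection off a higher-index medium gives a half-wave phase shift.
At the lower boundary (n = 1.41 to n = 1.0) the reflected ray undergoes no phase shift.
Net: one phase inversion between the two reflected rays.
So the condition for destructive reflection is 2 n t = m λ.
Minimum nonzero at m = 1: t = λ / (2 n) = 711 / (2 × 1.41) = 252 nm.

252 nm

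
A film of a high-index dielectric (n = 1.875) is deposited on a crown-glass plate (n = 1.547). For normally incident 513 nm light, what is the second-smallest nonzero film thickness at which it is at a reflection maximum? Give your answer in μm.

At the upper boundary (n = 1.0 to n = 1.875) the reflected ray undergoes a half-wave phase shift.
At the lower boundary (n = 1.875 to n = 1.547) the reflected ray undergoes no phase shift.
Net: one phase inversion between the two reflected rays.
With one net inversion, constructive interference in reflection requires 2 n t = (m + ½) λ.
The second-smallest nonzero thickness corresponds to m = 1: t = (m + ½) λ / (2 n) = 1.50 × 513 / (2 × 1.875) = 205 nm.

0.205 μm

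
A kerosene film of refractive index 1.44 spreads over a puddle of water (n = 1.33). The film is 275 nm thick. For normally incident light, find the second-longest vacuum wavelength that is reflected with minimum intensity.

396 nm

At the upper boundary (n = 1.0 to n = 1.44) the reflected ray undergoes a half-wave phase shift.
Ray reflecting at the bottom interface goes from n = 1.44 toward n = 1.33: no phase shift.
The two reflections differ by half a wavelength.
With one net inversion, destructive interference in reflection requires 2 n t = m λ.
λ = 2 n t / m. The second-longest wavelength is m = 2: λ = 2 × 1.44 × 275 / 2.00 = 396 nm.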